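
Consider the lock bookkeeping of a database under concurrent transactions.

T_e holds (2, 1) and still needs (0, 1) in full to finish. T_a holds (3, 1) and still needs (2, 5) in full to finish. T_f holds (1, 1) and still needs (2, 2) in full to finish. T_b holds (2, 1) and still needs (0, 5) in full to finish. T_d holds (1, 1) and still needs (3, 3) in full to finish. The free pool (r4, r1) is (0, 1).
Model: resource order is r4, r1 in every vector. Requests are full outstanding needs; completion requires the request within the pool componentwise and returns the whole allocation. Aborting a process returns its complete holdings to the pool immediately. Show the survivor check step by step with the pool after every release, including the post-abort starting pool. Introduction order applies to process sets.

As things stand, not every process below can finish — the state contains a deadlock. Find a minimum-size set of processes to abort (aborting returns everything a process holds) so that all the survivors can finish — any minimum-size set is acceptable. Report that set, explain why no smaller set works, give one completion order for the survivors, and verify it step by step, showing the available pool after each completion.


The answer: abort T_a.
Key observation: the returned (3, 1) from T_a is what brings T_b — unrunnable before, under any order — into play at step 4.
Minimality: the empty abort set fails — the state is deadlocked as it stands.
The survivors complete as T_e, T_d, T_f, T_b. Walking it through (starting from the post-abort pool):
  pool = (3, 2)
  T_e: need (0, 1) fits (3, 2); releases (2, 1), pool now (5, 3)
  T_d: need (3, 3) fits (5, 3); releases (1, 1), pool now (6, 4)
  T_f: need (2, 2) fits (6, 4); releases (1, 1), pool now (7, 5)
  T_b: need (0, 5) fits (7, 5); releases (2, 1), pool now (9, 6)


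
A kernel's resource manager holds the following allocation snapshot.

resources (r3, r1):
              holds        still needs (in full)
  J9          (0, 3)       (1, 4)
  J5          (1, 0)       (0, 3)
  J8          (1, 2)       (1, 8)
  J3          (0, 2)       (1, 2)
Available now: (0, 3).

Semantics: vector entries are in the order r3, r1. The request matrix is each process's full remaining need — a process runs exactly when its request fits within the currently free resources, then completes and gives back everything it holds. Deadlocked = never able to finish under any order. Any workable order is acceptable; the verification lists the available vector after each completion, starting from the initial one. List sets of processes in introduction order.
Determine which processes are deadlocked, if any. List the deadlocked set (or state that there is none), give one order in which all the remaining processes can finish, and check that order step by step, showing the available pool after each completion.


The deadlocked set is empty.
Key observation: J5 fits the free pool immediately, and its release cascades until everyone finishes.
One completion order for the rest: J5, J3, J9, J8. Verifying each step:
  pool = (0, 3)
  J5 needs (0, 3) <= (0, 3) -> finishes; pool += (1, 0) = (1, 3)
  J3 needs (1, 2) <= (1, 3) -> finishes; pool += (0, 2) = (1, 5)
  J9 needs (1, 4) <= (1, 5) -> finishes; pool += (0, 3) = (1, 8)
  J8 needs (1, 8) <= (1, 8) -> finishes; pool += (1, 2) = (2, 10)


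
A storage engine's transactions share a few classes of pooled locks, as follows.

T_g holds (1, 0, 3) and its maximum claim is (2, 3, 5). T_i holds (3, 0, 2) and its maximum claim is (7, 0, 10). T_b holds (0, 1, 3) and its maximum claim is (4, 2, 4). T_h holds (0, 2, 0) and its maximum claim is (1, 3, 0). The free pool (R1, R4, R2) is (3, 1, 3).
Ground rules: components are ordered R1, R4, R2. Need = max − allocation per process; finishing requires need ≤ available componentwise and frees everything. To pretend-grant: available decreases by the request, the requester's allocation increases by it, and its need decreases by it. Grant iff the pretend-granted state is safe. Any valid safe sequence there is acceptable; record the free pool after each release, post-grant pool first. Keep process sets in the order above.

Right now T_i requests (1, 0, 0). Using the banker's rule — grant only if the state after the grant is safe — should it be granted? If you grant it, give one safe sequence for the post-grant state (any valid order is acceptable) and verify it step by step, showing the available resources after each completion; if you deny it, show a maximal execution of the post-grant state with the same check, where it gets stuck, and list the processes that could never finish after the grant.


DENY. Granting would leave the state unsafe.
Key observation: after T_h, T_g the pool peaks at (3, 3, 6), and each blocked process is short somewhere: T_i on R2; T_b on R1.
Pretend the grant happened; the run T_h, T_g goes as far as possible. Step-by-step check:
  pool = (2, 1, 3)
  T_h needs (1, 1, 0) <= (2, 1, 3) -> finishes; pool += (0, 2, 0) = (2, 3, 3)
  T_g needs (1, 3, 2) <= (2, 3, 3) -> finishes; pool += (1, 0, 3) = (3, 3, 6)
  T_i still needs (3, 0, 8) but only (3, 3, 6) is free — short on R2
  T_b still needs (4, 1, 1) but only (3, 3, 6) is free — short on R1
Processes that could never finish after the grant: T_i and T_b.


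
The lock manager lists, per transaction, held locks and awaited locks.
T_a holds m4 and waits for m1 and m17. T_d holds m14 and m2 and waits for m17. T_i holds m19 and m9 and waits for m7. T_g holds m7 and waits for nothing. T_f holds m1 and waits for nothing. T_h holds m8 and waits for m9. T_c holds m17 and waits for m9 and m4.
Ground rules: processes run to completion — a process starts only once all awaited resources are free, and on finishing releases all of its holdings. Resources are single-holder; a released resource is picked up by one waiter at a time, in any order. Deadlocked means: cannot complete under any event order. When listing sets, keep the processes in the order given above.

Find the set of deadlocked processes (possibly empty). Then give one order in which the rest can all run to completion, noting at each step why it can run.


Deadlocked: T_a, T_d and T_c.
Key observation: the knot is the closed ring of waits T_a -> T_c -> T_a; T_d waits into the deadlock from upstream.
The rest can finish in the order T_g, T_f, T_i, T_h.
Step-by-step check:
  run T_g (it waits on nothing); releases m7
  run T_f (it waits on nothing); releases m1
  T_i: everything it awaited (m7) is free; runs, freeing m19 and m9
  T_h: everything it awaited (m9) is free; runs, freeing m8


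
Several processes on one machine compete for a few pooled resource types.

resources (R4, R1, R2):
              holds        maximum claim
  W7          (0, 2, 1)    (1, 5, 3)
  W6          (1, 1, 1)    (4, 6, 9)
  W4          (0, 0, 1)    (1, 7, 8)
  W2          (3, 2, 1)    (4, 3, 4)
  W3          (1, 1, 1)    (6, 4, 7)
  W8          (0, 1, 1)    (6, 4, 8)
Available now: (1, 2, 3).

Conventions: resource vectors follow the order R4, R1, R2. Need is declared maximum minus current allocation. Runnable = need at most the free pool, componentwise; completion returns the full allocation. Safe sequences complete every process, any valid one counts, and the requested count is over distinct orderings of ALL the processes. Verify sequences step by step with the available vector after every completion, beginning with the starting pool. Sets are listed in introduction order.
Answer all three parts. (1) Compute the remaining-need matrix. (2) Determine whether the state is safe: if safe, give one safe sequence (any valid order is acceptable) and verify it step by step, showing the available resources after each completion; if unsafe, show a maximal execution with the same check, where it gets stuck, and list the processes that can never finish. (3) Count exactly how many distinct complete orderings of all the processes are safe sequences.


(1) Remaining need (order R4, R1, R2):
  W7: (1, 3, 2)
  W6: (3, 5, 8)
  W4: (1, 7, 7)
  W2: (1, 1, 3)
  W3: (5, 3, 6)
  W8: (6, 3, 7)
(2) UNSAFE.
Key observation: the wall is R2: completing W2, W7 brings the pool only to (4, 6, 5), and all the rest need more.
The run W2, W7 cannot be extended any further. Step-by-step check:
  pool = (1, 2, 3)
  run W2 (needs (1, 1, 3), free (1, 2, 3)); after release of (3, 2, 1) the pool is (4, 4, 4)
  run W7 (needs (1, 3, 2), free (4, 4, 4)); after release of (0, 2, 1) the pool is (4, 6, 5)
  W6 cannot run: need (3, 5, 8) vs free (4, 6, 5) (insufficient R2)
  W4 cannot run: need (1, 7, 7) vs free (4, 6, 5) (insufficient R1 and R2)
  W3 cannot run: need (5, 3, 6) vs free (4, 6, 5) (insufficient R4 and R2)
  W8 cannot run: need (6, 3, 7) vs free (4, 6, 5) (insufficient R4 and R2)
Processes that can never finish: W6, W4, W3 and W8.
(3) Precisely 0 of the possible complete orderings are safe sequences.


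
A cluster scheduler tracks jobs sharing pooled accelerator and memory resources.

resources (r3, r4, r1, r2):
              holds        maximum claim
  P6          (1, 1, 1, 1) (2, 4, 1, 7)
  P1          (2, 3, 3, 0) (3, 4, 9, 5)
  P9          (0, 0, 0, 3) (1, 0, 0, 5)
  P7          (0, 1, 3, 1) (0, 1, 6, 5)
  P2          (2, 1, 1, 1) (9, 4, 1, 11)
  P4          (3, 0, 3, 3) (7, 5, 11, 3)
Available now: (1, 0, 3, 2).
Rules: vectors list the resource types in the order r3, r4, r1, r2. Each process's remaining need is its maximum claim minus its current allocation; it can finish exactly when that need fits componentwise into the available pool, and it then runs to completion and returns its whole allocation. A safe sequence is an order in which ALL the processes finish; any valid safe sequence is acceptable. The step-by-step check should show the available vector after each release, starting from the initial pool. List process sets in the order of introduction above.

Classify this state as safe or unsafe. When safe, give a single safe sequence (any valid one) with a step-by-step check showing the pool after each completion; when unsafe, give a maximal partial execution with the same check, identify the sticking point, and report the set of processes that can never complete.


SAFE, for example via the order P9, P7, P1, P6, P4, P2.
Key observation: reading the order forward, P9 is the first process whose need (1, 0, 0, 2) meets the free pool (1, 0, 3, 2) exactly on a resource it requests.
Check, step by step:
  pool = (1, 0, 3, 2)
  P9: need (1, 0, 0, 2) fits (1, 0, 3, 2); releases (0, 0, 0, 3), pool now (1, 0, 3, 5)
  P7: need (0, 0, 3, 4) fits (1, 0, 3, 5); releases (0, 1, 3, 1), pool now (1, 1, 6, 6)
  P1: need (1, 1, 6, 5) fits (1, 1, 6, 6); releases (2, 3, 3, 0), pool now (3, 4, 9, 6)
  P6: need (1, 3, 0, 6) fits (3, 4, 9, 6); releases (1, 1, 1, 1), pool now (4, 5, 10, 7)
  P4: need (4, 5, 8, 0) fits (4, 5, 10, 7); releases (3, 0, 3, 3), pool now (7, 5, 13, 10)
  P2: need (7, 3, 0, 10) fits (7, 5, 13, 10); releases (2, 1, 1, 1), pool now (9, 6, 14, 11)


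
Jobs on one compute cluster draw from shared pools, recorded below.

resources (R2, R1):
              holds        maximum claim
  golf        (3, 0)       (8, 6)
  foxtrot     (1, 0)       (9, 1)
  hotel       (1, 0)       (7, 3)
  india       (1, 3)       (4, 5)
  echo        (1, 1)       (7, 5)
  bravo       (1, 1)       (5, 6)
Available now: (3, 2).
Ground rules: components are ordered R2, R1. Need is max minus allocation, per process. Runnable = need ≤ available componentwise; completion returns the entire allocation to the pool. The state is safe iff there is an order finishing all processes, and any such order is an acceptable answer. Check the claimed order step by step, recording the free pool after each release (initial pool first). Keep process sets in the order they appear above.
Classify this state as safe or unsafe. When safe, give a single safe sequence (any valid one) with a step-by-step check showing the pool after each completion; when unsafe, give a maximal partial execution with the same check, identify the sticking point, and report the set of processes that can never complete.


SAFE. One safe sequence: india, bravo, golf, echo, foxtrot, hotel.
Key observation: reading the order forward, india is the first process whose need (3, 2) meets the free pool (3, 2) exactly on a resource it requests.
Step-by-step check:
  pool = (3, 2)
  india needs (3, 2) <= (3, 2) -> finishes; pool += (1, 3) = (4, 5)
  bravo needs (4, 5) <= (4, 5) -> finishes; pool += (1, 1) = (5, 6)
  golf needs (5, 6) <= (5, 6) -> finishes; pool += (3, 0) = (8, 6)
  echo needs (6, 4) <= (8, 6) -> finishes; pool += (1, 1) = (9, 7)
  foxtrot needs (8, 1) <= (9, 7) -> finishes; pool += (1, 0) = (10, 7)
  hotel needs (6, 3) <= (10, 7) -> finishes; pool += (1, 0) = (11, 7)


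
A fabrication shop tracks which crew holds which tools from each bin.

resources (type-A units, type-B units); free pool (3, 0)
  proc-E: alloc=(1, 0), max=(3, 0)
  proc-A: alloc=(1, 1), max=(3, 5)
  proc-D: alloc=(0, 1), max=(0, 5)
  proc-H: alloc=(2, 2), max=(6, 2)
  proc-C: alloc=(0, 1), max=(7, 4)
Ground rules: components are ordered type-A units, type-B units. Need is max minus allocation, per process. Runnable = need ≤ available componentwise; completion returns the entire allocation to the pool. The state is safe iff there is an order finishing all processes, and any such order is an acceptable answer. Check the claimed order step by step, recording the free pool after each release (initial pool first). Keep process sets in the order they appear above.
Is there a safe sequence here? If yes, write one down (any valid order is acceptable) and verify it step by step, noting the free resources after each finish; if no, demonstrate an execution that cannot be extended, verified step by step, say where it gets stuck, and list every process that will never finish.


UNSAFE.
Key observation: after proc-E, proc-H complete, (6, 2) is the best the pool ever gets, yet each leftover process wants more type-B units.
A maximal execution: proc-E, proc-H — then nothing else fits. Verifying each step:
  pool = (3, 0)
  proc-E needs (2, 0) <= (3, 0) -> finishes; pool += (1, 0) = (4, 0)
  proc-H needs (4, 0) <= (4, 0) -> finishes; pool += (2, 2) = (6, 2)
  proc-A cannot run: need (2, 4) vs free (6, 2) (insufficient type-B units)
  proc-D cannot run: need (0, 4) vs free (6, 2) (insufficient type-B units)
  proc-C cannot run: need (7, 3) vs free (6, 2) (insufficient type-A units and type-B units)
Never able to finish: proc-A, proc-D and proc-C.


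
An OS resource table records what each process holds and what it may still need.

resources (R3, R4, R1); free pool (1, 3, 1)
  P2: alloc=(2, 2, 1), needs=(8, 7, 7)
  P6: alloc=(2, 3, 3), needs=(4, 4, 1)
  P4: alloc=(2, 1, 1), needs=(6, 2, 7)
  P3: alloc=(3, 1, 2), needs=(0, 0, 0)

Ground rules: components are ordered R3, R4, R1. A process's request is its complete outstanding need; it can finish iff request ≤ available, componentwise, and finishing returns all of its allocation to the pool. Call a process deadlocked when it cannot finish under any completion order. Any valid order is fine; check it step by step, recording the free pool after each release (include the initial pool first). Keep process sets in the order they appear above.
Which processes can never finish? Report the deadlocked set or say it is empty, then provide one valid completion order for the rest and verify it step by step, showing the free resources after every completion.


The deadlocked set is P2 and P4.
Key observation: no order helps: past P3, P6, the free pool tops out at (6, 7, 6), below what each blocked process needs in R1.
One completion order for the rest: P3, P6. Check, step by step:
  pool = (1, 3, 1)
  P3 needs (0, 0, 0) <= (1, 3, 1) -> finishes; pool += (3, 1, 2) = (4, 4, 3)
  P6 needs (4, 4, 1) <= (4, 4, 3) -> finishes; pool += (2, 3, 3) = (6, 7, 6)
The blocked processes can never fit:
  blocked: P2 wants (8, 7, 7), pool (6, 7, 6) — not enough R3 and R1
  blocked: P4 wants (6, 2, 7), pool (6, 7, 6) — not enough R1


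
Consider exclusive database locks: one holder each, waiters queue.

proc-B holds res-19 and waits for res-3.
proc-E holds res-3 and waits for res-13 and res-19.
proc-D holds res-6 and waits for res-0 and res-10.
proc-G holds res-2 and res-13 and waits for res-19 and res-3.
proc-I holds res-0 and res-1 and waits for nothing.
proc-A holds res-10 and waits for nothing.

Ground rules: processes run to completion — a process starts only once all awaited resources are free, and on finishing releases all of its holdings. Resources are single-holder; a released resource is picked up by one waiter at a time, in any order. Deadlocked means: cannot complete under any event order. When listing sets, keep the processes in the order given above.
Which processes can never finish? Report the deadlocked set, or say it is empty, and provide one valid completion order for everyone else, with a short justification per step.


Deadlocked: proc-B, proc-E and proc-G.
Key observation: the waits loop around proc-B -> proc-E -> proc-B with no way out; proc-G is caught in further circular waits.
A valid finishing order for the others: proc-I, proc-A, proc-D.
Verifying each step:
  run proc-I (it waits on nothing); releases res-0 and res-1
  run proc-A (it waits on nothing); releases res-10
  proc-D: everything it awaited (res-0 and res-10) is free; runs, freeing res-6


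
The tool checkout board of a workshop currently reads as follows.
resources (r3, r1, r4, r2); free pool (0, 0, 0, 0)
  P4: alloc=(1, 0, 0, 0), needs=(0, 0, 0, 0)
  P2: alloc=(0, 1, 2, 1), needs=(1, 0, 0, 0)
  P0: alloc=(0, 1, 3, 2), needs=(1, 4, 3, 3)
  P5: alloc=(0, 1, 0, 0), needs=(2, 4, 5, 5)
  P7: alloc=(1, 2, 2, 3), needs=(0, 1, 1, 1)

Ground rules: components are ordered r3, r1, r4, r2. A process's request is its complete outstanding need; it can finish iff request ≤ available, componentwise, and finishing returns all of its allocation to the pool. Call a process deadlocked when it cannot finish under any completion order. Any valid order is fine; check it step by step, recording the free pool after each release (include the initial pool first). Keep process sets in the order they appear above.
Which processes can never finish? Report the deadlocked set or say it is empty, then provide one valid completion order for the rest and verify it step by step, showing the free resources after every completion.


Deadlocked: P0 and P5.
Key observation: r1 is the bottleneck — with P4, P2, P7 done the pool holds (2, 3, 4, 4), short of every remaining need.
The rest can finish in the order P4, P2, P7. Step-by-step check:
  pool = (0, 0, 0, 0)
  P4 needs (0, 0, 0, 0) <= (0, 0, 0, 0) -> finishes; pool += (1, 0, 0, 0) = (1, 0, 0, 0)
  P2 needs (1, 0, 0, 0) <= (1, 0, 0, 0) -> finishes; pool += (0, 1, 2, 1) = (1, 1, 2, 1)
  P7 needs (0, 1, 1, 1) <= (1, 1, 2, 1) -> finishes; pool += (1, 2, 2, 3) = (2, 3, 4, 4)
None of the blocked processes ever fits:
  P0 cannot run: need (1, 4, 3, 3) vs free (2, 3, 4, 4) (insufficient r1)
  P5 cannot run: need (2, 4, 5, 5) vs free (2, 3, 4, 4) (insufficient r1, r4 and r2)


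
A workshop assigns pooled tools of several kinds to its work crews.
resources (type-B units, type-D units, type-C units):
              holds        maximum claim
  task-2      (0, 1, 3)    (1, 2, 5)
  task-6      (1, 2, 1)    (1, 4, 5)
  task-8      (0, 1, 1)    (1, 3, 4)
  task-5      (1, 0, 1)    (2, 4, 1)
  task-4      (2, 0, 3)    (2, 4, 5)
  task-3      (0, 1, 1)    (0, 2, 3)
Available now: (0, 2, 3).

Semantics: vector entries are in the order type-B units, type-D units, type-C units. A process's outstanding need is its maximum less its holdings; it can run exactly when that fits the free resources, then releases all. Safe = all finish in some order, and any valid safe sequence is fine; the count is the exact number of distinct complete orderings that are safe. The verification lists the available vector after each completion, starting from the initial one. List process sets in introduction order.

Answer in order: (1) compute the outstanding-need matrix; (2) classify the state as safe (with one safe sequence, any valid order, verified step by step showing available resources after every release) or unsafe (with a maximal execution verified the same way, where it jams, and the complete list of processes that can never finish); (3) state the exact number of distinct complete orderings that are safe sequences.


(1) Need matrix, components ordered type-B units, type-D units, type-C units:
  task-2: (1, 1, 2)
  task-6: (0, 2, 4)
  task-8: (1, 2, 3)
  task-5: (1, 4, 0)
  task-4: (0, 4, 2)
  task-3: (0, 1, 2)
(2) SAFE. One safe sequence: task-3, task-6, task-8, task-4, task-2, task-5.
Key observation: task-6 marks the first exact bind of the order: its need (0, 2, 4) fits the free (0, 3, 4) with zero slack on a requested resource.
Step-by-step check:
  pool = (0, 2, 3)
  task-3 needs (0, 1, 2) <= (0, 2, 3) -> finishes; pool += (0, 1, 1) = (0, 3, 4)
  task-6 needs (0, 2, 4) <= (0, 3, 4) -> finishes; pool += (1, 2, 1) = (1, 5, 5)
  task-8 needs (1, 2, 3) <= (1, 5, 5) -> finishes; pool += (0, 1, 1) = (1, 6, 6)
  task-4 needs (0, 4, 2) <= (1, 6, 6) -> finishes; pool += (2, 0, 3) = (3, 6, 9)
  task-2 needs (1, 1, 2) <= (3, 6, 9) -> finishes; pool += (0, 1, 3) = (3, 7, 12)
  task-5 needs (1, 4, 0) <= (3, 7, 12) -> finishes; pool += (1, 0, 1) = (4, 7, 13)
(3) Precisely 24 of the possible complete orderings are safe sequences.


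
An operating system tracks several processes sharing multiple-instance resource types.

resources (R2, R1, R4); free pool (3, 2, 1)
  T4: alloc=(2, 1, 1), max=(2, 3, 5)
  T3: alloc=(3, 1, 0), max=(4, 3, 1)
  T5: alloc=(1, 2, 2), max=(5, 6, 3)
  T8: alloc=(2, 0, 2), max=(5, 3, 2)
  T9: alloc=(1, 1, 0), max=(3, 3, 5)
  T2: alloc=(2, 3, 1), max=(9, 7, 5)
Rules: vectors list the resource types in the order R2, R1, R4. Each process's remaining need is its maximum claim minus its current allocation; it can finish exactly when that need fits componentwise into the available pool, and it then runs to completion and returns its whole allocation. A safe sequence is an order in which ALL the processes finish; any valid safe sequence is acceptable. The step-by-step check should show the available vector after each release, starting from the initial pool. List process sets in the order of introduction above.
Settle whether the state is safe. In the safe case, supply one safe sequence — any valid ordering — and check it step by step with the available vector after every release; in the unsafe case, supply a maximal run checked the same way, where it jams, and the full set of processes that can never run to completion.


The state is UNSAFE.
Key observation: after T3, T8 the pool peaks at (8, 3, 3), and each blocked process is short somewhere: T4 on R4; T5 on R1; T9 on R4; T2 on R1, R4.
The run T3, T8 cannot be extended any further. Verifying each step:
  pool = (3, 2, 1)
  run T3 (needs (1, 2, 1), free (3, 2, 1)); after release of (3, 1, 0) the pool is (6, 3, 1)
  run T8 (needs (3, 3, 0), free (6, 3, 1)); after release of (2, 0, 2) the pool is (8, 3, 3)
  T4 cannot run: need (0, 2, 4) vs free (8, 3, 3) (insufficient R4)
  T5 cannot run: need (4, 4, 1) vs free (8, 3, 3) (insufficient R1)
  T9 cannot run: need (2, 2, 5) vs free (8, 3, 3) (insufficient R4)
  T2 cannot run: need (7, 4, 4) vs free (8, 3, 3) (insufficient R1 and R4)
Never able to finish: T4, T5, T9 and T2.


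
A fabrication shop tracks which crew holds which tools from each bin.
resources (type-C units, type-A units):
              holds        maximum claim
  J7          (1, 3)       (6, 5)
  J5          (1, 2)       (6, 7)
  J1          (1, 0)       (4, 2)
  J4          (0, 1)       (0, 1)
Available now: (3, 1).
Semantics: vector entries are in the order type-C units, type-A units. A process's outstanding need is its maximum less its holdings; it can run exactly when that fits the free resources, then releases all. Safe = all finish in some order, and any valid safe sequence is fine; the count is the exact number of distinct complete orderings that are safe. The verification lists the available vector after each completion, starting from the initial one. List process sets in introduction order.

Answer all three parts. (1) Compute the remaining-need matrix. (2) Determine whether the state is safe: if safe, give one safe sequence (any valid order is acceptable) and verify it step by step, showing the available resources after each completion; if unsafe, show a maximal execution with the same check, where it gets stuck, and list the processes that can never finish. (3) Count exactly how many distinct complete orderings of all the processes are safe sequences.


(1) Remaining need (order type-C units, type-A units):
  J7: (5, 2)
  J5: (5, 5)
  J1: (3, 2)
  J4: (0, 0)
(2) The state is UNSAFE.
Key observation: even finishing J4, J1 leaves just (4, 2) free — too little type-C units for any of the remaining processes.
The run J4, J1 cannot be extended any further. Walking it through:
  pool = (3, 1)
  J4: need (0, 0) fits (3, 1); releases (0, 1), pool now (3, 2)
  J1: need (3, 2) fits (3, 2); releases (1, 0), pool now (4, 2)
  blocked: J7 wants (5, 2), pool (4, 2) — not enough type-C units
  blocked: J5 wants (5, 5), pool (4, 2) — not enough type-C units and type-A units
Processes that can never finish: J7 and J5.
(3) The exact count: 0 of the possible complete orderings are safe sequences.


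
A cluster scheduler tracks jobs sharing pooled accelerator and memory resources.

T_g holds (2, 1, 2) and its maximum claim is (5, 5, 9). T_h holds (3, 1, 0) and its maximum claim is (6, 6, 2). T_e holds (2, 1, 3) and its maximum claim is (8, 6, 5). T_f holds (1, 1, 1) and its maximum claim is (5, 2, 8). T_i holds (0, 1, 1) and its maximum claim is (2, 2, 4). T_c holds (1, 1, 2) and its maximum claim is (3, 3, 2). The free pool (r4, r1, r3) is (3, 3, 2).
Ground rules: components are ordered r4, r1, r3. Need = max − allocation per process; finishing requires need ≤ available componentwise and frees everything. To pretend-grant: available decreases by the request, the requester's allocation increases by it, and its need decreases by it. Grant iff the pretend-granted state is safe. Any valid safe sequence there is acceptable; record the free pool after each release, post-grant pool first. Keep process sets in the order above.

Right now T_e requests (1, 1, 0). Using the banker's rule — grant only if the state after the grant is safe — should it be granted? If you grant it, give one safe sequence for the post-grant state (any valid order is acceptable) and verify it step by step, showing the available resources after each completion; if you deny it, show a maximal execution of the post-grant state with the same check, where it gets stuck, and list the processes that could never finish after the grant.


DENY — the pretend-granted state is unsafe.
Key observation: after T_c, T_i the pool peaks at (3, 4, 5), and each blocked process is short somewhere: T_g on r3; T_h on r1; T_e on r4; T_f on r4, r3.
Pretend the grant happened; the run T_c, T_i goes as far as possible. Verifying each step:
  pool = (2, 2, 2)
  T_c needs (2, 2, 0) <= (2, 2, 2) -> finishes; pool += (1, 1, 2) = (3, 3, 4)
  T_i needs (2, 1, 3) <= (3, 3, 4) -> finishes; pool += (0, 1, 1) = (3, 4, 5)
  T_g cannot run: need (3, 4, 7) vs free (3, 4, 5) (insufficient r3)
  T_h cannot run: need (3, 5, 2) vs free (3, 4, 5) (insufficient r1)
  T_e cannot run: need (5, 4, 2) vs free (3, 4, 5) (insufficient r4)
  T_f cannot run: need (4, 1, 7) vs free (3, 4, 5) (insufficient r4 and r3)
Post-grant, the permanently blocked set is T_g, T_h, T_e and T_f.


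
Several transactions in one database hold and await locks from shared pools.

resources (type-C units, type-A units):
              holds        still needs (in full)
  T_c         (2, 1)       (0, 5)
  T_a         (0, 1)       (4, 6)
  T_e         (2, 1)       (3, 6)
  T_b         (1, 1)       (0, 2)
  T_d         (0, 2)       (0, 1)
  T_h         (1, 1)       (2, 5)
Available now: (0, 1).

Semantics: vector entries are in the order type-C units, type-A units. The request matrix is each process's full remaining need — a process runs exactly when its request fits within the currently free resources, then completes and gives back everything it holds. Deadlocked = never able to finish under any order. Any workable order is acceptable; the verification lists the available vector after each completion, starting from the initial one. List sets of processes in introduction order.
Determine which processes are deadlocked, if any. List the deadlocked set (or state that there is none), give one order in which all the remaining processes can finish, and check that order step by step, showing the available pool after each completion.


The deadlocked set is T_c, T_a, T_e and T_h.
Key observation: type-A units is the bottleneck — with T_d, T_b done the pool holds (1, 4), short of every remaining need.
A valid finishing order for the others: T_d, T_b. Verifying each step:
  pool = (0, 1)
  run T_d (needs (0, 1), free (0, 1)); after release of (0, 2) the pool is (0, 3)
  run T_b (needs (0, 2), free (0, 3)); after release of (1, 1) the pool is (1, 4)
None of the blocked processes ever fits:
  T_c still needs (0, 5) but only (1, 4) is free — short on type-A units
  T_a still needs (4, 6) but only (1, 4) is free — short on type-C units and type-A units
  T_e still needs (3, 6) but only (1, 4) is free — short on type-C units and type-A units
  T_h still needs (2, 5) but only (1, 4) is free — short on type-C units and type-A units


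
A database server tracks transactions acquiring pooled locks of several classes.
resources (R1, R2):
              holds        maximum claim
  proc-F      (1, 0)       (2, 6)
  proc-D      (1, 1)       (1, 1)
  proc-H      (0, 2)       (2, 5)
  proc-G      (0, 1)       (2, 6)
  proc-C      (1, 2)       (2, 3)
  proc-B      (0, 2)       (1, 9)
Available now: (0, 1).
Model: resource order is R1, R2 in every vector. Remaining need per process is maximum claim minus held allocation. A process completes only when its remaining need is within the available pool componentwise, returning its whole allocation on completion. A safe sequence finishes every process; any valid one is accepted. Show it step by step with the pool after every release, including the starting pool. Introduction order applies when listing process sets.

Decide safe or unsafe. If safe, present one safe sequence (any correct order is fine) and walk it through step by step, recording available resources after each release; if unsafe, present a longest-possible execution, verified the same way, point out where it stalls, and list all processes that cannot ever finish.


SAFE — a valid safe sequence is proc-D, proc-C, proc-H, proc-G, proc-F, proc-B.
Key observation: the order's first zero-slack moment is proc-C ((1, 1) needed, (1, 2) free — a requested resource with nothing to spare).
Step-by-step check:
  pool = (0, 1)
  proc-D needs (0, 0) <= (0, 1) -> finishes; pool += (1, 1) = (1, 2)
  proc-C needs (1, 1) <= (1, 2) -> finishes; pool += (1, 2) = (2, 4)
  proc-H needs (2, 3) <= (2, 4) -> finishes; pool += (0, 2) = (2, 6)
  proc-G needs (2, 5) <= (2, 6) -> finishes; pool += (0, 1) = (2, 7)
  proc-F needs (1, 6) <= (2, 7) -> finishes; pool += (1, 0) = (3, 7)
  proc-B needs (1, 7) <= (3, 7) -> finishes; pool += (0, 2) = (3, 9)


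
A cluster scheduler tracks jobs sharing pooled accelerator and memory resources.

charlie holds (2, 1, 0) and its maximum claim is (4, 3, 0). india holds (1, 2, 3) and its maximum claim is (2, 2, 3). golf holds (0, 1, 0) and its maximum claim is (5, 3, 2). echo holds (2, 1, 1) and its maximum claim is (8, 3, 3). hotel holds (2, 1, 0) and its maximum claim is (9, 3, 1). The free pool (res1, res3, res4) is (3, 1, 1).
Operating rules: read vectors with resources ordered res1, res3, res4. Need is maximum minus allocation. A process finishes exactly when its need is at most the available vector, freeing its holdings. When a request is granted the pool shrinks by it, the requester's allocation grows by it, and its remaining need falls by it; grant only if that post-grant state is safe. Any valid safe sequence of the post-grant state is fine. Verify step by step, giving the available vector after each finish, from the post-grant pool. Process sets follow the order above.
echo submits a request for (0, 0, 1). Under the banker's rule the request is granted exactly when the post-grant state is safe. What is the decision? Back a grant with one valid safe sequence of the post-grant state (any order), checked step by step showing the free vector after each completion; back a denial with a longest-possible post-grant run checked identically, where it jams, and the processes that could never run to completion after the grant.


GRANT — the state after the grant stays safe, e.g. via india, charlie, echo, golf, hotel.
Key observation: granting shrinks the pool to (3, 1, 0), yet india still fits and the chain goes through.
Verifying the post-grant state step by step:
  pool = (3, 1, 0)
  india: need (1, 0, 0) fits (3, 1, 0); releases (1, 2, 3), pool now (4, 3, 3)
  charlie: need (2, 2, 0) fits (4, 3, 3); releases (2, 1, 0), pool now (6, 4, 3)
  echo: need (6, 2, 1) fits (6, 4, 3); releases (2, 1, 2), pool now (8, 5, 5)
  golf: need (5, 2, 2) fits (8, 5, 5); releases (0, 1, 0), pool now (8, 6, 5)
  hotel: need (7, 2, 1) fits (8, 6, 5); releases (2, 1, 0), pool now (10, 7, 5)


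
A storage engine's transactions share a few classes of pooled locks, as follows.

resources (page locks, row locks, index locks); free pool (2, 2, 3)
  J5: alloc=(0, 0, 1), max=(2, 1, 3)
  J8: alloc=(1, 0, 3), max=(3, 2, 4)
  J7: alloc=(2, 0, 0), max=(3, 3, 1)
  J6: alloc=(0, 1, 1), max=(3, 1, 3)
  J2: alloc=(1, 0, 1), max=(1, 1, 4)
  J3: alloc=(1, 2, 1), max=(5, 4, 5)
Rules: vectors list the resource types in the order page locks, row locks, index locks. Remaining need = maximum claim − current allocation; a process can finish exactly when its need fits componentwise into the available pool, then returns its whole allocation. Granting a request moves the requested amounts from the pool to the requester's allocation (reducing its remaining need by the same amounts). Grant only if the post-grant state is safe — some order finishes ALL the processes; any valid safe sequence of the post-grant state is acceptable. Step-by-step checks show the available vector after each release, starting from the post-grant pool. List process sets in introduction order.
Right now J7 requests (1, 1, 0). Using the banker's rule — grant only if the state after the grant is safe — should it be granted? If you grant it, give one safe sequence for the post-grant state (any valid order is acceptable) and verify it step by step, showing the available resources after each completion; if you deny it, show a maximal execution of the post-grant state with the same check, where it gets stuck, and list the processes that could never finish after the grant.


DENY — the pretend-granted state is unsafe.
Key observation: after J2, J5 the pool peaks at (2, 1, 5), and each blocked process is short somewhere: J8 on row locks; J7 on row locks; J6 on page locks; J3 on page locks, row locks.
Pretend the grant happened; the run J2, J5 goes as far as possible. Check, step by step:
  pool = (1, 1, 3)
  J2 needs (0, 1, 3) <= (1, 1, 3) -> finishes; pool += (1, 0, 1) = (2, 1, 4)
  J5 needs (2, 1, 2) <= (2, 1, 4) -> finishes; pool += (0, 0, 1) = (2, 1, 5)
  J8 still needs (2, 2, 1) but only (2, 1, 5) is free — short on row locks
  J7 still needs (0, 2, 1) but only (2, 1, 5) is free — short on row locks
  J6 still needs (3, 0, 2) but only (2, 1, 5) is free — short on page locks
  J3 still needs (4, 2, 4) but only (2, 1, 5) is free — short on page locks and row locks
Processes that could never finish after the grant: J8, J7, J6 and J3.


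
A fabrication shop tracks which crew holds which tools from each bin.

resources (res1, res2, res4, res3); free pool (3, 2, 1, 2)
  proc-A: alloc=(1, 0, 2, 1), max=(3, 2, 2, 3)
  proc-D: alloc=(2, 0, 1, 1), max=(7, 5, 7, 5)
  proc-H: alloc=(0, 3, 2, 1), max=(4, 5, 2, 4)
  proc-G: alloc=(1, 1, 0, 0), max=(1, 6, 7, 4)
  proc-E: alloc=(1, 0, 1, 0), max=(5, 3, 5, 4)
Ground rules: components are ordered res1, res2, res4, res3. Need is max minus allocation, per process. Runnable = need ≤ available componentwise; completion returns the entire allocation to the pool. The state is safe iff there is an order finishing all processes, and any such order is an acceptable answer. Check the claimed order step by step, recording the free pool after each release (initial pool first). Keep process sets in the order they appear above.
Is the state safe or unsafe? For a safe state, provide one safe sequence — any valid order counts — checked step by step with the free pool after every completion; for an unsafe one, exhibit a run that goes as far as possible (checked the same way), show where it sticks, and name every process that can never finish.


SAFE, for example via the order proc-A, proc-H, proc-E, proc-D, proc-G.
Key observation: the first exact fit in this order is proc-A — it needs (2, 2, 0, 2) with (3, 2, 1, 2) free, meeting a requested resource to the last unit.
Verifying each step:
  pool = (3, 2, 1, 2)
  proc-A needs (2, 2, 0, 2) <= (3, 2, 1, 2) -> finishes; pool += (1, 0, 2, 1) = (4, 2, 3, 3)
  proc-H needs (4, 2, 0, 3) <= (4, 2, 3, 3) -> finishes; pool += (0, 3, 2, 1) = (4, 5, 5, 4)
  proc-E needs (4, 3, 4, 4) <= (4, 5, 5, 4) -> finishes; pool += (1, 0, 1, 0) = (5, 5, 6, 4)
  proc-D needs (5, 5, 6, 4) <= (5, 5, 6, 4) -> finishes; pool += (2, 0, 1, 1) = (7, 5, 7, 5)
  proc-G needs (0, 5, 7, 4) <= (7, 5, 7, 5) -> finishes; pool += (1, 1, 0, 0) = (8, 6, 7, 5)


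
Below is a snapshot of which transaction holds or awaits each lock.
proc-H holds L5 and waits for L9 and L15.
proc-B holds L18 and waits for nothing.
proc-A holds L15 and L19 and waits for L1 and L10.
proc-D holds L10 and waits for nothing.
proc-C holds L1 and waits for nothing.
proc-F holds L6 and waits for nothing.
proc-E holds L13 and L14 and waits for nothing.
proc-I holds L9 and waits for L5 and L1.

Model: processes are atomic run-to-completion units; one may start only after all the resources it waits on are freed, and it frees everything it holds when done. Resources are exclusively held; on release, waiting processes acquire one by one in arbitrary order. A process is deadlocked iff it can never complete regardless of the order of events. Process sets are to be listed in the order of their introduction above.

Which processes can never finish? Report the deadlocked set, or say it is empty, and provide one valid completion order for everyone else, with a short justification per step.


The deadlocked set is proc-H and proc-I.
Key observation: the cycle proc-H -> proc-I -> proc-H can never break — each member waits on the next; no other process is dragged down with it.
One completion order for the rest: proc-F, proc-C, proc-D, proc-A, proc-E, proc-B.
Step-by-step check:
  proc-F waits on nothing -> runs at once and releases L6
  proc-C waits on nothing -> runs at once and releases L1
  proc-D waits on nothing -> runs at once and releases L10
  proc-A: everything it awaited (L1 and L10) is free; runs, freeing L15 and L19
  proc-E waits on nothing -> runs at once and releases L13 and L14
  proc-B waits on nothing -> runs at once and releases L18


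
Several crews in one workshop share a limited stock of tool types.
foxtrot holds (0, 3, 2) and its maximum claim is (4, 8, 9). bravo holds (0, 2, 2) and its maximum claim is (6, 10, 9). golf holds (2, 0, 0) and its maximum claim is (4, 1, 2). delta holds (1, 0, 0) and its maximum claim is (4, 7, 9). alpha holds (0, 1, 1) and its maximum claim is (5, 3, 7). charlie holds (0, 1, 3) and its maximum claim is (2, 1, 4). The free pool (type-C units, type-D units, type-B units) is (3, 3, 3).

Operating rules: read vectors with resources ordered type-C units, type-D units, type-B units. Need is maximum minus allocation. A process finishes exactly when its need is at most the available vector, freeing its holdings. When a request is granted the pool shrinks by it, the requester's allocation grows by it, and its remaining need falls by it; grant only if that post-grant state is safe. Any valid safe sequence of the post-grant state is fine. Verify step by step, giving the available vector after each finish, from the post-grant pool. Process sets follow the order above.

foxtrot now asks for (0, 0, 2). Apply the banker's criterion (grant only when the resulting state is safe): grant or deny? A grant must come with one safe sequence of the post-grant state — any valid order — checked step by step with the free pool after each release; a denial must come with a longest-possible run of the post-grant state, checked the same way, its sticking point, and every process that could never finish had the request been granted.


DENY — the pretend-granted state is unsafe.
Key observation: after charlie, golf complete, (5, 4, 4) is the best the pool ever gets, yet each leftover process wants more type-B units.
After a pretend grant, a maximal execution: charlie, golf — then nothing else fits. Verifying each step:
  pool = (3, 3, 1)
  charlie: need (2, 0, 1) fits (3, 3, 1); releases (0, 1, 3), pool now (3, 4, 4)
  golf: need (2, 1, 2) fits (3, 4, 4); releases (2, 0, 0), pool now (5, 4, 4)
  blocked: foxtrot wants (4, 5, 5), pool (5, 4, 4) — not enough type-D units and type-B units
  blocked: bravo wants (6, 8, 7), pool (5, 4, 4) — not enough type-C units, type-D units and type-B units
  blocked: delta wants (3, 7, 9), pool (5, 4, 4) — not enough type-D units and type-B units
  blocked: alpha wants (5, 2, 6), pool (5, 4, 4) — not enough type-B units
Processes that could never finish after the grant: foxtrot, bravo, delta and alpha.
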